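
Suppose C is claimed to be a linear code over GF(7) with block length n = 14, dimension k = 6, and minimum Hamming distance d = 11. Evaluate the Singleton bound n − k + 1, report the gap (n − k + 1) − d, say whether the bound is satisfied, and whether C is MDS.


Singleton RHS = n − k + 1 = 9, slack = -2, bound violated (no such code; not MDS).

Singleton bound: d ≤ n − k + 1.
Here n = 14, k = 6, so n − k + 1 = 9.
Given d = 11, check d ≤ 9: NO.
Slack = (n − k + 1) − d = -2.
The slack is negative: d = 11 exceeds n − k + 1 = 9 by 2, so the Singleton bound is violated and no linear [14, 6, 11]_7 code can exist. In particular it is not MDS (MDS requires d = n − k + 1 exactly).
Description: the claimed parameters are [14, 6, 11]_7; such a code would be impossible (violates the Singleton bound).


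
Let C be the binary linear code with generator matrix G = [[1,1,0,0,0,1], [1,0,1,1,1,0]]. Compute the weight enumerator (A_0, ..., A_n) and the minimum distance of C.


Weight distribution: A_0 = 1, A_3 = 1, A_4 = 1, A_5 = 1. Minimum distance d = 3.

Enumerate all 2^2 = 4 messages m ∈ F_2^2.
For each, compute codeword c = mG in F_2^6, then tally its weight.
  m = 00 → c = 000000, weight = 0.
  m = 10 → c = 110001, weight = 3.
  m = 01 → c = 101110, weight = 4.
  m = 11 → c = 011111, weight = 5.
Tally weights:
  weight 0: 1 codewords.
  weight 3: 1 codewords.
  weight 4: 1 codewords.
  weight 5: 1 codewords.
Minimum distance d = smallest w > 0 with A_w > 0 = 3.
Sanity: Σ A_w = 4 = 2^2 = 4 ✓.


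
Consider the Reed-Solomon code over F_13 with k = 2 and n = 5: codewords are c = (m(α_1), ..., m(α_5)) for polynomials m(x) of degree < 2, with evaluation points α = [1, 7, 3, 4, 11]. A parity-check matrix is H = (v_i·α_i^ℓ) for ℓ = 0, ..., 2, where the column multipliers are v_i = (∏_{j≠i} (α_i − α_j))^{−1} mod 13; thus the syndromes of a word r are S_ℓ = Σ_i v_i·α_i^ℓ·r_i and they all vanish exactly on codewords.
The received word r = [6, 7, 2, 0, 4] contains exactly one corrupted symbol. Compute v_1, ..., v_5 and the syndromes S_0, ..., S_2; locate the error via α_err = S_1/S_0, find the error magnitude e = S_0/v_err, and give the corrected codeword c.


S = (11, 4, 5), error at position 5, error magnitude e = 5, c = [6, 7, 2, 0, 12].

Step 1: column multipliers v_i = (∏_{j≠i}(α_i − α_j))^{−1} mod 13.
  i = 1 (α = 1): (1−7)(1−3)(1−4)(1−11) = (−6)·(−2)·(−3)·(−10) = 360 ≡ 9, so v_1 = 9^{−1} = 3 (mod 13).
  i = 2 (α = 7): (7−1)(7−3)(7−4)(7−11) = 6·4·3·(−4) = −288 ≡ 11, so v_2 = 11^{−1} = 6 (mod 13).
  i = 3 (α = 3): (3−1)(3−7)(3−4)(3−11) = 2·(−4)·(−1)·(−8) = −64 ≡ 1, so v_3 = 1^{−1} = 1 (mod 13).
  i = 4 (α = 4): (4−1)(4−7)(4−3)(4−11) = 3·(−3)·1·(−7) = 63 ≡ 11, so v_4 = 11^{−1} = 6 (mod 13).
  i = 5 (α = 11): (11−1)(11−7)(11−3)(11−4) = 10·4·8·7 = 2240 ≡ 4, so v_5 = 4^{−1} = 10 (mod 13).
  v = [3, 6, 1, 6, 10].
Step 2: syndromes of r = [6, 7, 2, 0, 4] (all sums mod 13).
  S_0 = Σ v_i r_i = 3·6 + 6·7 + 1·2 + 6·0 + 10·4 = 102 ≡ 11.
  S_1 = Σ v_i α_i r_i = 3·1·6 + 6·7·7 + 1·3·2 + 6·4·0 + 10·11·4 = 758 ≡ 4.
  α_i^2 mod 13 = [1, 10, 9, 3, 4].
  S_2 = Σ v_i α_i^2 r_i = 3·1·6 + 6·10·7 + 1·9·2 + 6·3·0 + 10·4·4 = 616 ≡ 5.
  S = (11, 4, 5) ≠ 0, so r is not a codeword (an error is present).
Step 3: locate the error. For a single error e at position i, S_ℓ = v_i·e·α_i^ℓ, so α_err = S_1/S_0.
  S_0^{−1} = 11^{−1} = 6 (mod 13), so α_err = 4·6 = 24 ≡ 11 = α_5. Error position i = 5.
  Consistency check: S_2/S_1 = 5·10 = 50 ≡ 11 = α_err ✓ (single-error assumption holds).
Step 4: error magnitude e = S_0/v_5 = S_0·∏_{j≠5}(α_5 − α_j) = 11·4 = 44 ≡ 5 (mod 13).
Step 5: correct position 5: c_5 = r_5 − e = 4 − 5 ≡ 12 (mod 13). Hence c = [6, 7, 2, 0, 12].
  Check: interpolating c through the α_i gives m(x) = 8 + 11·x (degree < 2) with m(α_i) = c_i for every i, so c is indeed a codeword.


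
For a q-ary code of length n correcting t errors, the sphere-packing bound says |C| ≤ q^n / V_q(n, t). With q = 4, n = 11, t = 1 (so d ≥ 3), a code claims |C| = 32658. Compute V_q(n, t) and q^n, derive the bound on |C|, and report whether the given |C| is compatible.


V_q(n, t) = 34, q^n = 4194304, Hamming bound = 123361, |C| = 32658 ≤ bound (satisfied).

Step 1: Compute V_q(n, t) = Σ_{j=0}^1 C(n, j) (q−1)^j.
  j = 0: C(11,0)·(3)^0 = 1·1 = 1.
  j = 1: C(11,1)·(3)^1 = 11·3 = 33.
  V_q(n, t) = 1 + 33 = 34.
Step 2: q^n = 4^11 = 4194304.
Step 3: Hamming bound ⌊q^n / V_q(n,t)⌋ = ⌊4194304/34⌋ = 123361.
Step 4: Compare |C| = 32658 to 123361: satisfied.
The claimed |C| lies below the Hamming bound.


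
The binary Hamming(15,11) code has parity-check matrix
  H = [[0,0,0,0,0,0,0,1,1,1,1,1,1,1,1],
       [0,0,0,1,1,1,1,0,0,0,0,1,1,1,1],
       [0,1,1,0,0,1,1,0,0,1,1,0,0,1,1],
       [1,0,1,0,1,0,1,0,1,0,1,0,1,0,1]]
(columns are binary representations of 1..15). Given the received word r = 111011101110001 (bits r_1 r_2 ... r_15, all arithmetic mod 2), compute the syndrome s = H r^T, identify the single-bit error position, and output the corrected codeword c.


s = (0, 0, 1, 1)^T, error position = 3, corrected codeword c = 110011101110001

Compute s = H r^T mod 2 one row at a time:
  s_1 = 0 + 1 + 1 + 1 + 0 + 0 + 0 + 1 = 4 ≡ 0 (mod 2).
  s_2 = 0 + 1 + 1 + 1 + 0 + 0 + 0 + 1 = 4 ≡ 0 (mod 2).
  s_3 = 1 + 1 + 1 + 1 + 1 + 1 + 0 + 1 = 7 ≡ 1 (mod 2).
  s_4 = 1 + 1 + 1 + 1 + 1 + 1 + 0 + 1 = 7 ≡ 1 (mod 2).
s = (0, 0, 1, 1)^T — this equals column 3 of H (binary 0011), so error is at position 3.
Correct: flip bit 3 of r = 111011101110001 to get c = 110011101110001.


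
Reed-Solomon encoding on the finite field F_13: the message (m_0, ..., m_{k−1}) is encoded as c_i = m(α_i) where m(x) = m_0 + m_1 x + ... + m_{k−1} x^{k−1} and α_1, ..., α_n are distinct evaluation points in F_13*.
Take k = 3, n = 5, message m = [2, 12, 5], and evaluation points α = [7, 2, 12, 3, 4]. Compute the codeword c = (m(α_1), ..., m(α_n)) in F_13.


c = [6, 7, 8, 5, 0]

Message polynomial: m(x) = 2 + 12·x + 5·x^2 (mod 13).
For each evaluation point α_i, compute m(α_i) mod 13:
  α_1 = 7: Horner steps 5 → 8 → 6, so m(7) = 6.
  α_2 = 2: Horner steps 5 → 9 → 7, so m(2) = 7.
  α_3 = 12: Horner steps 5 → 7 → 8, so m(12) = 8.
  α_4 = 3: Horner steps 5 → 1 → 5, so m(3) = 5.
  α_5 = 4: Horner steps 5 → 6 → 0, so m(4) = 0.
Codeword c = [6, 7, 8, 5, 0] ∈ F_13^5.


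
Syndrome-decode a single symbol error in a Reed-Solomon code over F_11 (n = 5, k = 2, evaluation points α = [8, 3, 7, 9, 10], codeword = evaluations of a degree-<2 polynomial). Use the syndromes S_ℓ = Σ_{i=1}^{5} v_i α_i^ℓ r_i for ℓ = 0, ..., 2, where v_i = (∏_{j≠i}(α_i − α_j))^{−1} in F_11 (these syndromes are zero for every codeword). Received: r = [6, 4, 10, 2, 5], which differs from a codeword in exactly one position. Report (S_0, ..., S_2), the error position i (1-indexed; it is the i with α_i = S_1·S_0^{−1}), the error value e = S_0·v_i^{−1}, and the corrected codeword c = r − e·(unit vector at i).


S = (2, 9, 2), error at position 5, error magnitude e = 7, c = [6, 4, 10, 2, 9].

Step 1: column multipliers v_i = (∏_{j≠i}(α_i − α_j))^{−1} mod 11.
  i = 1 (α = 8): (8−3)(8−7)(8−9)(8−10) = 5·1·(−1)·(−2) = 10 ≡ 10, so v_1 = 10^{−1} = 10 (mod 11).
  i = 2 (α = 3): (3−8)(3−7)(3−9)(3−10) = (−5)·(−4)·(−6)·(−7) = 840 ≡ 4, so v_2 = 4^{−1} = 3 (mod 11).
  i = 3 (α = 7): (7−8)(7−3)(7−9)(7−10) = (−1)·4·(−2)·(−3) = −24 ≡ 9, so v_3 = 9^{−1} = 5 (mod 11).
  i = 4 (α = 9): (9−8)(9−3)(9−7)(9−10) = 1·6·2·(−1) = −12 ≡ 10, so v_4 = 10^{−1} = 10 (mod 11).
  i = 5 (α = 10): (10−8)(10−3)(10−7)(10−9) = 2·7·3·1 = 42 ≡ 9, so v_5 = 9^{−1} = 5 (mod 11).
  v = [10, 3, 5, 10, 5].
Step 2: syndromes of r = [6, 4, 10, 2, 5] (all sums mod 11).
  S_0 = Σ v_i r_i = 10·6 + 3·4 + 5·10 + 10·2 + 5·5 = 167 ≡ 2.
  S_1 = Σ v_i α_i r_i = 10·8·6 + 3·3·4 + 5·7·10 + 10·9·2 + 5·10·5 = 1296 ≡ 9.
  α_i^2 mod 11 = [9, 9, 5, 4, 1].
  S_2 = Σ v_i α_i^2 r_i = 10·9·6 + 3·9·4 + 5·5·10 + 10·4·2 + 5·1·5 = 1003 ≡ 2.
  S = (2, 9, 2) ≠ 0, so r is not a codeword (an error is present).
Step 3: locate the error. For a single error e at position i, S_ℓ = v_i·e·α_i^ℓ, so α_err = S_1/S_0.
  S_0^{−1} = 2^{−1} = 6 (mod 11), so α_err = 9·6 = 54 ≡ 10 = α_5. Error position i = 5.
  Consistency check: S_2/S_1 = 2·5 = 10 ≡ 10 = α_err ✓ (single-error assumption holds).
Step 4: error magnitude e = S_0/v_5 = S_0·∏_{j≠5}(α_5 − α_j) = 2·9 = 18 ≡ 7 (mod 11).
Step 5: correct position 5: c_5 = r_5 − e = 5 − 7 ≡ 9 (mod 11). Hence c = [6, 4, 10, 2, 9].
  Check: interpolating c through the α_i gives m(x) = 5 + 7·x (degree < 2) with m(α_i) = c_i for every i, so c is indeed a codeword.


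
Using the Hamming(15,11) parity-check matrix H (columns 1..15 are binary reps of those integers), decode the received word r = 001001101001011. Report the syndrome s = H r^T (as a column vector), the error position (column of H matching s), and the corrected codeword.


s = (0, 1, 1, 0)^T, error position = 6, corrected codeword c = 001000101001011

Compute s = H r^T mod 2 one row at a time:
  s_1 = 0 + 1 + 0 + 0 + 1 + 0 + 1 + 1 = 4 ≡ 0 (mod 2).
  s_2 = 0 + 0 + 1 + 1 + 1 + 0 + 1 + 1 = 5 ≡ 1 (mod 2).
  s_3 = 0 + 1 + 1 + 1 + 0 + 0 + 1 + 1 = 5 ≡ 1 (mod 2).
  s_4 = 0 + 1 + 0 + 1 + 1 + 0 + 0 + 1 = 4 ≡ 0 (mod 2).
s = (0, 1, 1, 0)^T — this equals column 6 of H (binary 0110), so error is at position 6.
Correct: flip bit 6 of r = 001001101001011 to get c = 001000101001011.


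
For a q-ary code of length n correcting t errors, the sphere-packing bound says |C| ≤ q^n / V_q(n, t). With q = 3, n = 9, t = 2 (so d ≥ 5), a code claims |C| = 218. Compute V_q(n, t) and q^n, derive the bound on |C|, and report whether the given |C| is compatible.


V_q(n, t) = 163, q^n = 19683, Hamming bound = 120, |C| = 218 > bound (violated).

Step 1: Compute V_q(n, t) = Σ_{j=0}^2 C(n, j) (q−1)^j.
  j = 0: C(9,0)·(2)^0 = 1·1 = 1.
  j = 1: C(9,1)·(2)^1 = 9·2 = 18.
  j = 2: C(9,2)·(2)^2 = 36·4 = 144.
  V_q(n, t) = 1 + 18 + 144 = 163.
Step 2: q^n = 3^9 = 19683.
Step 3: Hamming bound ⌊q^n / V_q(n,t)⌋ = ⌊19683/163⌋ = 120.
Step 4: Compare |C| = 218 to 120: violated.
The claimed |C| lies above the Hamming bound, so no 3-ary code of length 9 with d ≥ 5 can have 218 codewords.


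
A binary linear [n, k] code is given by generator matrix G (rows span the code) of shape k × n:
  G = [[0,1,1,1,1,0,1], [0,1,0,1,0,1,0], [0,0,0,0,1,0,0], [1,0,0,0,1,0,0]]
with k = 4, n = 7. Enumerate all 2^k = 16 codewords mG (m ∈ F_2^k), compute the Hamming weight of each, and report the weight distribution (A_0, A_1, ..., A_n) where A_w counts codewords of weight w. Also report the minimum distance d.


Weight distribution: A_0 = 1, A_1 = 2, A_2 = 1, A_3 = 2, A_4 = 5, A_5 = 4, A_6 = 1. Minimum distance d = 1.

Enumerate all 2^4 = 16 messages m ∈ F_2^4.
For each, compute codeword c = mG in F_2^7, then tally its weight.
  m = 0000 → c = 0000000, weight = 0.
  m = 1000 → c = 0111101, weight = 5.
  m = 0100 → c = 0101010, weight = 3.
  m = 1100 → c = 0010111, weight = 4.
  m = 0010 → c = 0000100, weight = 1.
  m = 1010 → c = 0111001, weight = 4.
  m = 0110 → c = 0101110, weight = 4.
  m = 1110 → c = 0010011, weight = 3.
  m = 0001 → c = 1000100, weight = 2.
  m = 1001 → c = 1111001, weight = 5.
  m = 0101 → c = 1101110, weight = 5.
  m = 1101 → c = 1010011, weight = 4.
  m = 0011 → c = 1000000, weight = 1.
  m = 1011 → c = 1111101, weight = 6.
  m = 0111 → c = 1101010, weight = 4.
  m = 1111 → c = 1010111, weight = 5.
Tally weights:
  weight 0: 1 codewords.
  weight 1: 2 codewords.
  weight 2: 1 codewords.
  weight 3: 2 codewords.
  weight 4: 5 codewords.
  weight 5: 4 codewords.
  weight 6: 1 codewords.
Minimum distance d = smallest w > 0 with A_w > 0 = 1.
Sanity: Σ A_w = 16 = 2^4 = 16 ✓.


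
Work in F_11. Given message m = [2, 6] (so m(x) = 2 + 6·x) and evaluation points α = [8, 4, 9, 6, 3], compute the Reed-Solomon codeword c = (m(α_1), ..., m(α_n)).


c = [6, 4, 1, 5, 9]

Message polynomial: m(x) = 2 + 6·x (mod 11).
For each evaluation point α_i, compute m(α_i) mod 11:
  α_1 = 8: Horner steps 6 → 6, so m(8) = 6.
  α_2 = 4: Horner steps 6 → 4, so m(4) = 4.
  α_3 = 9: Horner steps 6 → 1, so m(9) = 1.
  α_4 = 6: Horner steps 6 → 5, so m(6) = 5.
  α_5 = 3: Horner steps 6 → 9, so m(3) = 9.
Codeword c = [6, 4, 1, 5, 9] ∈ F_11^5.


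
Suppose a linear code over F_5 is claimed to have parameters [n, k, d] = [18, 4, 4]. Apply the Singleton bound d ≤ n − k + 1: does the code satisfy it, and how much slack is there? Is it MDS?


Singleton RHS = n − k + 1 = 15, slack = 11, bound satisfied, not MDS.

Singleton bound: d ≤ n − k + 1.
Here n = 18, k = 4, so n − k + 1 = 15.
Given d = 4, check d ≤ 15: YES.
Slack = (n − k + 1) − d = 11.
The code is NOT MDS (slack = 11 > 0).
Description: the claimed parameters are [18, 4, 4]_5; such a code would be non-MDS.


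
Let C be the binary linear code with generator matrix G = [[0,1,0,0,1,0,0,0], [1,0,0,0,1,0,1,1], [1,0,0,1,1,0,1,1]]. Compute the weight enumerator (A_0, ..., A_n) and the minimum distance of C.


Weight distribution: A_0 = 1, A_1 = 1, A_2 = 1, A_3 = 1, A_4 = 2, A_5 = 2. Minimum distance d = 1.

Enumerate all 2^3 = 8 messages m ∈ F_2^3.
For each, compute codeword c = mG in F_2^8, then tally its weight.
  m = 000 → c = 00000000, weight = 0.
  m = 100 → c = 01001000, weight = 2.
  m = 010 → c = 10001011, weight = 4.
  m = 110 → c = 11000011, weight = 4.
  m = 001 → c = 10011011, weight = 5.
  m = 101 → c = 11010011, weight = 5.
  m = 011 → c = 00010000, weight = 1.
  m = 111 → c = 01011000, weight = 3.
Tally weights:
  weight 0: 1 codewords.
  weight 1: 1 codewords.
  weight 2: 1 codewords.
  weight 3: 1 codewords.
  weight 4: 2 codewords.
  weight 5: 2 codewords.
Minimum distance d = smallest w > 0 with A_w > 0 = 1.
Sanity: Σ A_w = 8 = 2^3 = 8 ✓.


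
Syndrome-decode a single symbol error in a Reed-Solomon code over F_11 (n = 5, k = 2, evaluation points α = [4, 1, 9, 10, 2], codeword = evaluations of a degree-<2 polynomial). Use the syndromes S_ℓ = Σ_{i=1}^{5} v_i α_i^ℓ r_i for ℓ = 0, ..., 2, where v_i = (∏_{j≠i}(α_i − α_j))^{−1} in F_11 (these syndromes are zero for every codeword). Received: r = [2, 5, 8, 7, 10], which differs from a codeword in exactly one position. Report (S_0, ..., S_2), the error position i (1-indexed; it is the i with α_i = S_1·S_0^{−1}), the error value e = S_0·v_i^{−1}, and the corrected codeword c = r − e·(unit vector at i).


S = (8, 5, 10), error at position 5, error magnitude e = 6, c = [2, 5, 8, 7, 4].

Step 1: column multipliers v_i = (∏_{j≠i}(α_i − α_j))^{−1} mod 11.
  i = 1 (α = 4): (4−1)(4−9)(4−10)(4−2) = 3·(−5)·(−6)·2 = 180 ≡ 4, so v_1 = 4^{−1} = 3 (mod 11).
  i = 2 (α = 1): (1−4)(1−9)(1−10)(1−2) = (−3)·(−8)·(−9)·(−1) = 216 ≡ 7, so v_2 = 7^{−1} = 8 (mod 11).
  i = 3 (α = 9): (9−4)(9−1)(9−10)(9−2) = 5·8·(−1)·7 = −280 ≡ 6, so v_3 = 6^{−1} = 2 (mod 11).
  i = 4 (α = 10): (10−4)(10−1)(10−9)(10−2) = 6·9·1·8 = 432 ≡ 3, so v_4 = 3^{−1} = 4 (mod 11).
  i = 5 (α = 2): (2−4)(2−1)(2−9)(2−10) = (−2)·1·(−7)·(−8) = −112 ≡ 9, so v_5 = 9^{−1} = 5 (mod 11).
  v = [3, 8, 2, 4, 5].
Step 2: syndromes of r = [2, 5, 8, 7, 10] (all sums mod 11).
  S_0 = Σ v_i r_i = 3·2 + 8·5 + 2·8 + 4·7 + 5·10 = 140 ≡ 8.
  S_1 = Σ v_i α_i r_i = 3·4·2 + 8·1·5 + 2·9·8 + 4·10·7 + 5·2·10 = 588 ≡ 5.
  α_i^2 mod 11 = [5, 1, 4, 1, 4].
  S_2 = Σ v_i α_i^2 r_i = 3·5·2 + 8·1·5 + 2·4·8 + 4·1·7 + 5·4·10 = 362 ≡ 10.
  S = (8, 5, 10) ≠ 0, so r is not a codeword (an error is present).
Step 3: locate the error. For a single error e at position i, S_ℓ = v_i·e·α_i^ℓ, so α_err = S_1/S_0.
  S_0^{−1} = 8^{−1} = 7 (mod 11), so α_err = 5·7 = 35 ≡ 2 = α_5. Error position i = 5.
  Consistency check: S_2/S_1 = 10·9 = 90 ≡ 2 = α_err ✓ (single-error assumption holds).
Step 4: error magnitude e = S_0/v_5 = S_0·∏_{j≠5}(α_5 − α_j) = 8·9 = 72 ≡ 6 (mod 11).
Step 5: correct position 5: c_5 = r_5 − e = 10 − 6 ≡ 4 (mod 11). Hence c = [2, 5, 8, 7, 4].
  Check: interpolating c through the α_i gives m(x) = 6 + 10·x (degree < 2) with m(α_i) = c_i for every i, so c is indeed a codeword.


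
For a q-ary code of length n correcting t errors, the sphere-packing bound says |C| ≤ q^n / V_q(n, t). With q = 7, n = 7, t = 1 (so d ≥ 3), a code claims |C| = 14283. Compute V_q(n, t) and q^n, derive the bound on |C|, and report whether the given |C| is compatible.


V_q(n, t) = 43, q^n = 823543, Hamming bound = 19152, |C| = 14283 ≤ bound (satisfied).

Step 1: Compute V_q(n, t) = Σ_{j=0}^1 C(n, j) (q−1)^j.
  j = 0: C(7,0)·(6)^0 = 1·1 = 1.
  j = 1: C(7,1)·(6)^1 = 7·6 = 42.
  V_q(n, t) = 1 + 42 = 43.
Step 2: q^n = 7^7 = 823543.
Step 3: Hamming bound ⌊q^n / V_q(n,t)⌋ = ⌊823543/43⌋ = 19152.
Step 4: Compare |C| = 14283 to 19152: satisfied.
The claimed |C| lies below the Hamming bound.


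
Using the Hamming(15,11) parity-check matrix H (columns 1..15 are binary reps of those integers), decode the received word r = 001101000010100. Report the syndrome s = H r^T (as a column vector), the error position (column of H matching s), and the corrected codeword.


s = (0, 1, 1, 1)^T, error position = 7, corrected codeword c = 001101100010100

Compute s = H r^T mod 2 one row at a time:
  s_1 = 0 + 0 + 0 + 1 + 0 + 1 + 0 + 0 = 2 ≡ 0 (mod 2).
  s_2 = 1 + 0 + 1 + 0 + 0 + 1 + 0 + 0 = 3 ≡ 1 (mod 2).
  s_3 = 0 + 1 + 1 + 0 + 0 + 1 + 0 + 0 = 3 ≡ 1 (mod 2).
  s_4 = 0 + 1 + 0 + 0 + 0 + 1 + 1 + 0 = 3 ≡ 1 (mod 2).
s = (0, 1, 1, 1)^T — this equals column 7 of H (binary 0111), so error is at position 7.
Correct: flip bit 7 of r = 001101000010100 to get c = 001101100010100.


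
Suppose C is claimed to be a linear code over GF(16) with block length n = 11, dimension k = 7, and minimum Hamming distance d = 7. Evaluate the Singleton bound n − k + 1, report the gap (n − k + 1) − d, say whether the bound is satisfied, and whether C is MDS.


Singleton RHS = n − k + 1 = 5, slack = -2, bound violated (no such code; not MDS).

Singleton bound: d ≤ n − k + 1.
Here n = 11, k = 7, so n − k + 1 = 5.
Given d = 7, check d ≤ 5: NO.
Slack = (n − k + 1) − d = -2.
The slack is negative: d = 7 exceeds n − k + 1 = 5 by 2, so the Singleton bound is violated and no linear [11, 7, 7]_16 code can exist. In particular it is not MDS (MDS requires d = n − k + 1 exactly).
Description: the claimed parameters are [11, 7, 7]_16; such a code would be impossible (violates the Singleton bound).


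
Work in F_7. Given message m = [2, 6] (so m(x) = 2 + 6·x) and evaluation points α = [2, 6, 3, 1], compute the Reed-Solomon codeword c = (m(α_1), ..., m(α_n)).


c = [0, 3, 6, 1]

Message polynomial: m(x) = 2 + 6·x (mod 7).
For each evaluation point α_i, compute m(α_i) mod 7:
  α_1 = 2: Horner steps 6 → 0, so m(2) = 0.
  α_2 = 6: Horner steps 6 → 3, so m(6) = 3.
  α_3 = 3: Horner steps 6 → 6, so m(3) = 6.
  α_4 = 1: Horner steps 6 → 1, so m(1) = 1.
Codeword c = [0, 3, 6, 1] ∈ F_7^4.


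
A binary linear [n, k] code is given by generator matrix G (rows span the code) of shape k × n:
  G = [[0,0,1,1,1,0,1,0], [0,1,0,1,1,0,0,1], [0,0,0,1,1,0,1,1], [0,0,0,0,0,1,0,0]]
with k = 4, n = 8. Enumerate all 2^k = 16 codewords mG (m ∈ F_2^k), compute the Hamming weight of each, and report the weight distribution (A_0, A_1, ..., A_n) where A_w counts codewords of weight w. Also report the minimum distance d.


Weight distribution: A_0 = 1, A_1 = 1, A_2 = 2, A_3 = 2, A_4 = 5, A_5 = 5. Minimum distance d = 1.

Enumerate all 2^4 = 16 messages m ∈ F_2^4.
For each, compute codeword c = mG in F_2^8, then tally its weight.
  m = 0000 → c = 00000000, weight = 0.
  m = 1000 → c = 00111010, weight = 4.
  m = 0100 → c = 01011001, weight = 4.
  m = 1100 → c = 01100011, weight = 4.
  m = 0010 → c = 00011011, weight = 4.
  m = 1010 → c = 00100001, weight = 2.
  m = 0110 → c = 01000010, weight = 2.
  m = 1110 → c = 01111000, weight = 4.
  m = 0001 → c = 00000100, weight = 1.
  m = 1001 → c = 00111110, weight = 5.
  m = 0101 → c = 01011101, weight = 5.
  m = 1101 → c = 01100111, weight = 5.
  m = 0011 → c = 00011111, weight = 5.
  m = 1011 → c = 00100101, weight = 3.
  m = 0111 → c = 01000110, weight = 3.
  m = 1111 → c = 01111100, weight = 5.
Tally weights:
  weight 0: 1 codewords.
  weight 1: 1 codewords.
  weight 2: 2 codewords.
  weight 3: 2 codewords.
  weight 4: 5 codewords.
  weight 5: 5 codewords.
Minimum distance d = smallest w > 0 with A_w > 0 = 1.
Sanity: Σ A_w = 16 = 2^4 = 16 ✓.


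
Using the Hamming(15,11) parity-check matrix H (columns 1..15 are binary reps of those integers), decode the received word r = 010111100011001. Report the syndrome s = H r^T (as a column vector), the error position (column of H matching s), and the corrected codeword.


s = (1, 0, 1, 0)^T, error position = 10, corrected codeword c = 010111100111001

Compute s = H r^T mod 2 one row at a time:
  s_1 = 0 + 0 + 0 + 1 + 1 + 0 + 0 + 1 = 3 ≡ 1 (mod 2).
  s_2 = 1 + 1 + 1 + 1 + 1 + 0 + 0 + 1 = 6 ≡ 0 (mod 2).
  s_3 = 1 + 0 + 1 + 1 + 0 + 1 + 0 + 1 = 5 ≡ 1 (mod 2).
  s_4 = 0 + 0 + 1 + 1 + 0 + 1 + 0 + 1 = 4 ≡ 0 (mod 2).
s = (1, 0, 1, 0)^T — this equals column 10 of H (binary 1010), so error is at position 10.
Correct: flip bit 10 of r = 010111100011001 to get c = 010111100111001.


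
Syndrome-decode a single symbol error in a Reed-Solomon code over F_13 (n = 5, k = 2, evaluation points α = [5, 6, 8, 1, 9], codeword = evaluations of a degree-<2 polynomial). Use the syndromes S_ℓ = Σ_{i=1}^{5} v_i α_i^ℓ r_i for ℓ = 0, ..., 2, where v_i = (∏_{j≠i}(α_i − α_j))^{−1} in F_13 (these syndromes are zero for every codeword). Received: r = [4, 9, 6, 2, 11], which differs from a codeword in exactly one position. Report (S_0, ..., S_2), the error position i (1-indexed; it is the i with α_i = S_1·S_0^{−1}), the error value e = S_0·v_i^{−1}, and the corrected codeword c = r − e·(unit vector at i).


S = (9, 9, 9), error at position 4, error magnitude e = 5, c = [4, 9, 6, 10, 11].

Step 1: column multipliers v_i = (∏_{j≠i}(α_i − α_j))^{−1} mod 13.
  i = 1 (α = 5): (5−6)(5−8)(5−1)(5−9) = (−1)·(−3)·4·(−4) = −48 ≡ 4, so v_1 = 4^{−1} = 10 (mod 13).
  i = 2 (α = 6): (6−5)(6−8)(6−1)(6−9) = 1·(−2)·5·(−3) = 30 ≡ 4, so v_2 = 4^{−1} = 10 (mod 13).
  i = 3 (α = 8): (8−5)(8−6)(8−1)(8−9) = 3·2·7·(−1) = −42 ≡ 10, so v_3 = 10^{−1} = 4 (mod 13).
  i = 4 (α = 1): (1−5)(1−6)(1−8)(1−9) = (−4)·(−5)·(−7)·(−8) = 1120 ≡ 2, so v_4 = 2^{−1} = 7 (mod 13).
  i = 5 (α = 9): (9−5)(9−6)(9−8)(9−1) = 4·3·1·8 = 96 ≡ 5, so v_5 = 5^{−1} = 8 (mod 13).
  v = [10, 10, 4, 7, 8].
Step 2: syndromes of r = [4, 9, 6, 2, 11] (all sums mod 13).
  S_0 = Σ v_i r_i = 10·4 + 10·9 + 4·6 + 7·2 + 8·11 = 256 ≡ 9.
  S_1 = Σ v_i α_i r_i = 10·5·4 + 10·6·9 + 4·8·6 + 7·1·2 + 8·9·11 = 1738 ≡ 9.
  α_i^2 mod 13 = [12, 10, 12, 1, 3].
  S_2 = Σ v_i α_i^2 r_i = 10·12·4 + 10·10·9 + 4·12·6 + 7·1·2 + 8·3·11 = 1946 ≡ 9.
  S = (9, 9, 9) ≠ 0, so r is not a codeword (an error is present).
Step 3: locate the error. For a single error e at position i, S_ℓ = v_i·e·α_i^ℓ, so α_err = S_1/S_0.
  S_0^{−1} = 9^{−1} = 3 (mod 13), so α_err = 9·3 = 27 ≡ 1 = α_4. Error position i = 4.
  Consistency check: S_2/S_1 = 9·3 = 27 ≡ 1 = α_err ✓ (single-error assumption holds).
Step 4: error magnitude e = S_0/v_4 = S_0·∏_{j≠4}(α_4 − α_j) = 9·2 = 18 ≡ 5 (mod 13).
Step 5: correct position 4: c_4 = r_4 − e = 2 − 5 ≡ 10 (mod 13). Hence c = [4, 9, 6, 10, 11].
  Check: interpolating c through the α_i gives m(x) = 5 + 5·x (degree < 2) with m(α_i) = c_i for every i, so c is indeed a codeword.


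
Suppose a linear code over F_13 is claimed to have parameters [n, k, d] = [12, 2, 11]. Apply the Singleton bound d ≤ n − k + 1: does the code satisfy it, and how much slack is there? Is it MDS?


Singleton RHS = n − k + 1 = 11, slack = 0, bound satisfied, MDS.

Singleton bound: d ≤ n − k + 1.
Here n = 12, k = 2, so n − k + 1 = 11.
Given d = 11, check d ≤ 11: YES.
Slack = (n − k + 1) − d = 0.
The code is MDS (slack = 0).
Description: the claimed parameters are [12, 2, 11]_13; such a code would be MDS (meets Singleton bound).


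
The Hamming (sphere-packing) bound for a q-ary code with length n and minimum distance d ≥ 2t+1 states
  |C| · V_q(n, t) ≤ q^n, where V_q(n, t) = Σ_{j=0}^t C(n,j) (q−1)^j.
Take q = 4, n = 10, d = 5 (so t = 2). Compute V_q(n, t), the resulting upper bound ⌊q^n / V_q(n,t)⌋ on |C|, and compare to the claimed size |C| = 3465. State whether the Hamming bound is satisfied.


V_q(n, t) = 436, q^n = 1048576, Hamming bound = 2404, |C| = 3465 > bound (violated).

Step 1: Compute V_q(n, t) = Σ_{j=0}^2 C(n, j) (q−1)^j.
  j = 0: C(10,0)·(3)^0 = 1·1 = 1.
  j = 1: C(10,1)·(3)^1 = 10·3 = 30.
  j = 2: C(10,2)·(3)^2 = 45·9 = 405.
  V_q(n, t) = 1 + 30 + 405 = 436.
Step 2: q^n = 4^10 = 1048576.
Step 3: Hamming bound ⌊q^n / V_q(n,t)⌋ = ⌊1048576/436⌋ = 2404.
Step 4: Compare |C| = 3465 to 2404: violated.
The claimed |C| lies above the Hamming bound, so no 4-ary code of length 10 with d ≥ 5 can have 3465 codewords.


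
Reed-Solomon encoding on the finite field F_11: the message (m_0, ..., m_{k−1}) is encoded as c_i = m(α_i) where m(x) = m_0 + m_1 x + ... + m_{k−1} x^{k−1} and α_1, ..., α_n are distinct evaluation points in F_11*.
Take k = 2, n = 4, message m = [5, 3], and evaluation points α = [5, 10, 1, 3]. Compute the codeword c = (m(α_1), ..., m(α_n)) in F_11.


c = [9, 2, 8, 3]

Message polynomial: m(x) = 5 + 3·x (mod 11).
For each evaluation point α_i, compute m(α_i) mod 11:
  α_1 = 5: Horner steps 3 → 9, so m(5) = 9.
  α_2 = 10: Horner steps 3 → 2, so m(10) = 2.
  α_3 = 1: Horner steps 3 → 8, so m(1) = 8.
  α_4 = 3: Horner steps 3 → 3, so m(3) = 3.
Codeword c = [9, 2, 8, 3] ∈ F_11^4.


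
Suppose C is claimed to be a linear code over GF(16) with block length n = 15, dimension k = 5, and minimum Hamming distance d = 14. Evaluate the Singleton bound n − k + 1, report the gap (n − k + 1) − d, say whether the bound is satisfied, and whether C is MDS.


Singleton RHS = n − k + 1 = 11, slack = -3, bound violated (no such code; not MDS).

Singleton bound: d ≤ n − k + 1.
Here n = 15, k = 5, so n − k + 1 = 11.
Given d = 14, check d ≤ 11: NO.
Slack = (n − k + 1) − d = -3.
The slack is negative: d = 14 exceeds n − k + 1 = 11 by 3, so the Singleton bound is violated and no linear [15, 5, 14]_16 code can exist. In particular it is not MDS (MDS requires d = n − k + 1 exactly).
Description: the claimed parameters are [15, 5, 14]_16; such a code would be impossible (violates the Singleton bound).


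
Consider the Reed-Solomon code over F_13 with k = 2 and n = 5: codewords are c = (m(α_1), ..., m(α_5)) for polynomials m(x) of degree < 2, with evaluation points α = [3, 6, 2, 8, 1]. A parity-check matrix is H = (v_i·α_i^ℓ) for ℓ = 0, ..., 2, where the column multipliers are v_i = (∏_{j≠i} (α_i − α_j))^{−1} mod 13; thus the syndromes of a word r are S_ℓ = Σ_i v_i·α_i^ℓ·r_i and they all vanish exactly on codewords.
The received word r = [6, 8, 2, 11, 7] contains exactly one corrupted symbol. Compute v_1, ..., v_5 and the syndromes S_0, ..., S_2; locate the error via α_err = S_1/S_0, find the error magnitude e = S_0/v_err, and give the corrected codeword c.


S = (12, 10, 4), error at position 1, error magnitude e = 9, c = [10, 8, 2, 11, 7].

Step 1: column multipliers v_i = (∏_{j≠i}(α_i − α_j))^{−1} mod 13.
  i = 1 (α = 3): (3−6)(3−2)(3−8)(3−1) = (−3)·1·(−5)·2 = 30 ≡ 4, so v_1 = 4^{−1} = 10 (mod 13).
  i = 2 (α = 6): (6−3)(6−2)(6−8)(6−1) = 3·4·(−2)·5 = −120 ≡ 10, so v_2 = 10^{−1} = 4 (mod 13).
  i = 3 (α = 2): (2−3)(2−6)(2−8)(2−1) = (−1)·(−4)·(−6)·1 = −24 ≡ 2, so v_3 = 2^{−1} = 7 (mod 13).
  i = 4 (α = 8): (8−3)(8−6)(8−2)(8−1) = 5·2·6·7 = 420 ≡ 4, so v_4 = 4^{−1} = 10 (mod 13).
  i = 5 (α = 1): (1−3)(1−6)(1−2)(1−8) = (−2)·(−5)·(−1)·(−7) = 70 ≡ 5, so v_5 = 5^{−1} = 8 (mod 13).
  v = [10, 4, 7, 10, 8].
Step 2: syndromes of r = [6, 8, 2, 11, 7] (all sums mod 13).
  S_0 = Σ v_i r_i = 10·6 + 4·8 + 7·2 + 10·11 + 8·7 = 272 ≡ 12.
  S_1 = Σ v_i α_i r_i = 10·3·6 + 4·6·8 + 7·2·2 + 10·8·11 + 8·1·7 = 1336 ≡ 10.
  α_i^2 mod 13 = [9, 10, 4, 12, 1].
  S_2 = Σ v_i α_i^2 r_i = 10·9·6 + 4·10·8 + 7·4·2 + 10·12·11 + 8·1·7 = 2292 ≡ 4.
  S = (12, 10, 4) ≠ 0, so r is not a codeword (an error is present).
Step 3: locate the error. For a single error e at position i, S_ℓ = v_i·e·α_i^ℓ, so α_err = S_1/S_0.
  S_0^{−1} = 12^{−1} = 12 (mod 13), so α_err = 10·12 = 120 ≡ 3 = α_1. Error position i = 1.
  Consistency check: S_2/S_1 = 4·4 = 16 ≡ 3 = α_err ✓ (single-error assumption holds).
Step 4: error magnitude e = S_0/v_1 = S_0·∏_{j≠1}(α_1 − α_j) = 12·4 = 48 ≡ 9 (mod 13).
Step 5: correct position 1: c_1 = r_1 − e = 6 − 9 ≡ 10 (mod 13). Hence c = [10, 8, 2, 11, 7].
  Check: interpolating c through the α_i gives m(x) = 12 + 8·x (degree < 2) with m(α_i) = c_i for every i, so c is indeed a codeword.


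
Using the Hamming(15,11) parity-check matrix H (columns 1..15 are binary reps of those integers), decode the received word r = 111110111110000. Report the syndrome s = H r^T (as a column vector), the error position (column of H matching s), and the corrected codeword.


s = (0, 1, 1, 0)^T, error position = 6, corrected codeword c = 111111111110000

Compute s = H r^T mod 2 one row at a time:
  s_1 = 1 + 1 + 1 + 1 + 0 + 0 + 0 + 0 = 4 ≡ 0 (mod 2).
  s_2 = 1 + 1 + 0 + 1 + 0 + 0 + 0 + 0 = 3 ≡ 1 (mod 2).
  s_3 = 1 + 1 + 0 + 1 + 1 + 1 + 0 + 0 = 5 ≡ 1 (mod 2).
  s_4 = 1 + 1 + 1 + 1 + 1 + 1 + 0 + 0 = 6 ≡ 0 (mod 2).
s = (0, 1, 1, 0)^T — this equals column 6 of H (binary 0110), so error is at position 6.
Correct: flip bit 6 of r = 111110111110000 to get c = 111111111110000.


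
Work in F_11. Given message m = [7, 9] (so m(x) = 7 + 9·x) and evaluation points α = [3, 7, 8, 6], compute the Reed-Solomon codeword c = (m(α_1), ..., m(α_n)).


c = [1, 4, 2, 6]

Message polynomial: m(x) = 7 + 9·x (mod 11).
For each evaluation point α_i, compute m(α_i) mod 11:
  α_1 = 3: Horner steps 9 → 1, so m(3) = 1.
  α_2 = 7: Horner steps 9 → 4, so m(7) = 4.
  α_3 = 8: Horner steps 9 → 2, so m(8) = 2.
  α_4 = 6: Horner steps 9 → 6, so m(6) = 6.
Codeword c = [1, 4, 2, 6] ∈ F_11^4.


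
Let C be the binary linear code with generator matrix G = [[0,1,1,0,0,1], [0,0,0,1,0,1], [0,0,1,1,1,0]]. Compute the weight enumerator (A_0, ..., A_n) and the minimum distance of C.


Weight distribution: A_0 = 1, A_2 = 2, A_3 = 4, A_4 = 1. Minimum distance d = 2.

Enumerate all 2^3 = 8 messages m ∈ F_2^3.
For each, compute codeword c = mG in F_2^6, then tally its weight.
  m = 000 → c = 000000, weight = 0.
  m = 100 → c = 011001, weight = 3.
  m = 010 → c = 000101, weight = 2.
  m = 110 → c = 011100, weight = 3.
  m = 001 → c = 001110, weight = 3.
  m = 101 → c = 010111, weight = 4.
  m = 011 → c = 001011, weight = 3.
  m = 111 → c = 010010, weight = 2.
Tally weights:
  weight 0: 1 codewords.
  weight 2: 2 codewords.
  weight 3: 4 codewords.
  weight 4: 1 codewords.
Minimum distance d = smallest w > 0 with A_w > 0 = 2.
Sanity: Σ A_w = 8 = 2^3 = 8 ✓.


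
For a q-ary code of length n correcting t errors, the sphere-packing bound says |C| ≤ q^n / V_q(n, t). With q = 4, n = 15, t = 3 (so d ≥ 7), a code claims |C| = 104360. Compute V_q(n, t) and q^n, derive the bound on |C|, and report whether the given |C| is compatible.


V_q(n, t) = 13276, q^n = 1073741824, Hamming bound = 80878, |C| = 104360 > bound (violated).

Step 1: Compute V_q(n, t) = Σ_{j=0}^3 C(n, j) (q−1)^j.
  j = 0: C(15,0)·(3)^0 = 1·1 = 1.
  j = 1: C(15,1)·(3)^1 = 15·3 = 45.
  j = 2: C(15,2)·(3)^2 = 105·9 = 945.
  j = 3: C(15,3)·(3)^3 = 455·27 = 12285.
  V_q(n, t) = 1 + 45 + 945 + 12285 = 13276.
Step 2: q^n = 4^15 = 1073741824.
Step 3: Hamming bound ⌊q^n / V_q(n,t)⌋ = ⌊1073741824/13276⌋ = 80878.
Step 4: Compare |C| = 104360 to 80878: violated.
The claimed |C| lies above the Hamming bound, so no 4-ary code of length 15 with d ≥ 7 can have 104360 codewords.


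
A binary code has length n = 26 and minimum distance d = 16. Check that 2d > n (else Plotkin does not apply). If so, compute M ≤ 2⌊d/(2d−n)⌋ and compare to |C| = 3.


Plotkin bound M ≤ 4; given |C| = 3 ≤ bound (satisfied).

Check applicability: 2d = 32, n = 26.
2d − n = 6 > 0, so Plotkin applies.
Compute d/(2d−n) = 16/6 ≈ 2.6667.
⌊d/(2d−n)⌋ = 2.
Plotkin bound: M ≤ 2·2 = 4.
Given |C| = 3, check: satisfied.
This |C| is below the Plotkin bound.


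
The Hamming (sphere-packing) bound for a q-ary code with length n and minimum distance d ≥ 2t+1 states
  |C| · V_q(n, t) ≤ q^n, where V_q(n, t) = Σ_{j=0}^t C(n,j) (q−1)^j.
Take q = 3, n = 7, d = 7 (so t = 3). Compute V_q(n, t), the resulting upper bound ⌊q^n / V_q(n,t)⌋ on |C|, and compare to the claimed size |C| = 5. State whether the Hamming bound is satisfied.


V_q(n, t) = 379, q^n = 2187, Hamming bound = 5, |C| = 5 ≤ bound (satisfied).

Step 1: Compute V_q(n, t) = Σ_{j=0}^3 C(n, j) (q−1)^j.
  j = 0: C(7,0)·(2)^0 = 1·1 = 1.
  j = 1: C(7,1)·(2)^1 = 7·2 = 14.
  j = 2: C(7,2)·(2)^2 = 21·4 = 84.
  j = 3: C(7,3)·(2)^3 = 35·8 = 280.
  V_q(n, t) = 1 + 14 + 84 + 280 = 379.
Step 2: q^n = 3^7 = 2187.
Step 3: Hamming bound ⌊q^n / V_q(n,t)⌋ = ⌊2187/379⌋ = 5.
Step 4: Compare |C| = 5 to 5: satisfied.
The claimed |C| lies at the Hamming bound (tight).


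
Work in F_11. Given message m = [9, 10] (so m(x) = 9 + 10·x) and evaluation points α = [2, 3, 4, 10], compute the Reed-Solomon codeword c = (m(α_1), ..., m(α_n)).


c = [7, 6, 5, 10]

Message polynomial: m(x) = 9 + 10·x (mod 11).
For each evaluation point α_i, compute m(α_i) mod 11:
  α_1 = 2: Horner steps 10 → 7, so m(2) = 7.
  α_2 = 3: Horner steps 10 → 6, so m(3) = 6.
  α_3 = 4: Horner steps 10 → 5, so m(4) = 5.
  α_4 = 10: Horner steps 10 → 10, so m(10) = 10.
Codeword c = [7, 6, 5, 10] ∈ F_11^4.


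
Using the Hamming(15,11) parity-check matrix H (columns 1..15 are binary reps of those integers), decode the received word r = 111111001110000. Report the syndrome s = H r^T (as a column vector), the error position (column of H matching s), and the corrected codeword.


s = (1, 1, 1, 1)^T, error position = 15, corrected codeword c = 111111001110001

Compute s = H r^T mod 2 one row at a time:
  s_1 = 0 + 1 + 1 + 1 + 0 + 0 + 0 + 0 = 3 ≡ 1 (mod 2).
  s_2 = 1 + 1 + 1 + 0 + 0 + 0 + 0 + 0 = 3 ≡ 1 (mod 2).
  s_3 = 1 + 1 + 1 + 0 + 1 + 1 + 0 + 0 = 5 ≡ 1 (mod 2).
  s_4 = 1 + 1 + 1 + 0 + 1 + 1 + 0 + 0 = 5 ≡ 1 (mod 2).
s = (1, 1, 1, 1)^T — this equals column 15 of H (binary 1111), so error is at position 15.
Correct: flip bit 15 of r = 111111001110000 to get c = 111111001110001.


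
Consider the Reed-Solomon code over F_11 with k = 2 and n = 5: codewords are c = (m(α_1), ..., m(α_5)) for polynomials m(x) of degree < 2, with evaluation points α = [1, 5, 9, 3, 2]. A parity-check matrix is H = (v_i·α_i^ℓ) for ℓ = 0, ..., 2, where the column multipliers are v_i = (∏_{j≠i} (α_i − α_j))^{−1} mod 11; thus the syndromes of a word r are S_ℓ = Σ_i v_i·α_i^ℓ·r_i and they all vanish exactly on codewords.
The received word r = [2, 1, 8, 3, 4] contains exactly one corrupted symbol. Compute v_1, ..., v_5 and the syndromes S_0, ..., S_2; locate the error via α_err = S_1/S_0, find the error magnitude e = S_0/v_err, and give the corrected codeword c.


S = (7, 7, 7), error at position 1, error magnitude e = 8, c = [5, 1, 8, 3, 4].

Step 1: column multipliers v_i = (∏_{j≠i}(α_i − α_j))^{−1} mod 11.
  i = 1 (α = 1): (1−5)(1−9)(1−3)(1−2) = (−4)·(−8)·(−2)·(−1) = 64 ≡ 9, so v_1 = 9^{−1} = 5 (mod 11).
  i = 2 (α = 5): (5−1)(5−9)(5−3)(5−2) = 4·(−4)·2·3 = −96 ≡ 3, so v_2 = 3^{−1} = 4 (mod 11).
  i = 3 (α = 9): (9−1)(9−5)(9−3)(9−2) = 8·4·6·7 = 1344 ≡ 2, so v_3 = 2^{−1} = 6 (mod 11).
  i = 4 (α = 3): (3−1)(3−5)(3−9)(3−2) = 2·(−2)·(−6)·1 = 24 ≡ 2, so v_4 = 2^{−1} = 6 (mod 11).
  i = 5 (α = 2): (2−1)(2−5)(2−9)(2−3) = 1·(−3)·(−7)·(−1) = −21 ≡ 1, so v_5 = 1^{−1} = 1 (mod 11).
  v = [5, 4, 6, 6, 1].
Step 2: syndromes of r = [2, 1, 8, 3, 4] (all sums mod 11).
  S_0 = Σ v_i r_i = 5·2 + 4·1 + 6·8 + 6·3 + 1·4 = 84 ≡ 7.
  S_1 = Σ v_i α_i r_i = 5·1·2 + 4·5·1 + 6·9·8 + 6·3·3 + 1·2·4 = 524 ≡ 7.
  α_i^2 mod 11 = [1, 3, 4, 9, 4].
  S_2 = Σ v_i α_i^2 r_i = 5·1·2 + 4·3·1 + 6·4·8 + 6·9·3 + 1·4·4 = 392 ≡ 7.
  S = (7, 7, 7) ≠ 0, so r is not a codeword (an error is present).
Step 3: locate the error. For a single error e at position i, S_ℓ = v_i·e·α_i^ℓ, so α_err = S_1/S_0.
  S_0^{−1} = 7^{−1} = 8 (mod 11), so α_err = 7·8 = 56 ≡ 1 = α_1. Error position i = 1.
  Consistency check: S_2/S_1 = 7·8 = 56 ≡ 1 = α_err ✓ (single-error assumption holds).
Step 4: error magnitude e = S_0/v_1 = S_0·∏_{j≠1}(α_1 − α_j) = 7·9 = 63 ≡ 8 (mod 11).
Step 5: correct position 1: c_1 = r_1 − e = 2 − 8 ≡ 5 (mod 11). Hence c = [5, 1, 8, 3, 4].
  Check: interpolating c through the α_i gives m(x) = 6 + 10·x (degree < 2) with m(α_i) = c_i for every i, so c is indeed a codeword.


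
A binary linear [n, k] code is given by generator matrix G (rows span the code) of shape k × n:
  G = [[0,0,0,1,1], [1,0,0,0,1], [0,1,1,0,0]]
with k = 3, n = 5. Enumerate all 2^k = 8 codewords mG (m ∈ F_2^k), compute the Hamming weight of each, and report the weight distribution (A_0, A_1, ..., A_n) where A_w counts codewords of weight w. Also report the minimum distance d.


Weight distribution: A_0 = 1, A_2 = 4, A_4 = 3. Minimum distance d = 2.

Enumerate all 2^3 = 8 messages m ∈ F_2^3.
For each, compute codeword c = mG in F_2^5, then tally its weight.
  m = 000 → c = 00000, weight = 0.
  m = 100 → c = 00011, weight = 2.
  m = 010 → c = 10001, weight = 2.
  m = 110 → c = 10010, weight = 2.
  m = 001 → c = 01100, weight = 2.
  m = 101 → c = 01111, weight = 4.
  m = 011 → c = 11101, weight = 4.
  m = 111 → c = 11110, weight = 4.
Tally weights:
  weight 0: 1 codewords.
  weight 2: 4 codewords.
  weight 4: 3 codewords.
Minimum distance d = smallest w > 0 with A_w > 0 = 2.
Sanity: Σ A_w = 8 = 2^3 = 8 ✓.


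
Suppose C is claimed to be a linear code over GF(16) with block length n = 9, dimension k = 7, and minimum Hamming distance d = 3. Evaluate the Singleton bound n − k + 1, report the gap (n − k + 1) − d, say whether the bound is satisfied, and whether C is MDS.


Singleton RHS = n − k + 1 = 3, slack = 0, bound satisfied, MDS.

Singleton bound: d ≤ n − k + 1.
Here n = 9, k = 7, so n − k + 1 = 3.
Given d = 3, check d ≤ 3: YES.
Slack = (n − k + 1) − d = 0.
The code is MDS (slack = 0).
Description: the claimed parameters are [9, 7, 3]_16; such a code would be MDS (meets Singleton bound).


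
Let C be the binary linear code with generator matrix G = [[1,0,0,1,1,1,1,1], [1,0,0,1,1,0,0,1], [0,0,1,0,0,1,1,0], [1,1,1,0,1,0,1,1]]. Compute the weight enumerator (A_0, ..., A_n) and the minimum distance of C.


Weight distribution: A_0 = 1, A_1 = 1, A_2 = 1, A_3 = 3, A_4 = 3, A_5 = 3, A_6 = 3, A_7 = 1. Minimum distance d = 1.

Enumerate all 2^4 = 16 messages m ∈ F_2^4.
For each, compute codeword c = mG in F_2^8, then tally its weight.
  m = 0000 → c = 00000000, weight = 0.
  m = 1000 → c = 10011111, weight = 6.
  m = 0100 → c = 10011001, weight = 4.
  m = 1100 → c = 00000110, weight = 2.
  m = 0010 → c = 00100110, weight = 3.
  m = 1010 → c = 10111001, weight = 5.
  m = 0110 → c = 10111111, weight = 7.
  m = 1110 → c = 00100000, weight = 1.
  m = 0001 → c = 11101011, weight = 6.
  m = 1001 → c = 01110100, weight = 4.
  m = 0101 → c = 01110010, weight = 4.
  m = 1101 → c = 11101101, weight = 6.
  m = 0011 → c = 11001101, weight = 5.
  m = 1011 → c = 01010010, weight = 3.
  m = 0111 → c = 01010100, weight = 3.
  m = 1111 → c = 11001011, weight = 5.
Tally weights:
  weight 0: 1 codewords.
  weight 1: 1 codewords.
  weight 2: 1 codewords.
  weight 3: 3 codewords.
  weight 4: 3 codewords.
  weight 5: 3 codewords.
  weight 6: 3 codewords.
  weight 7: 1 codewords.
Minimum distance d = smallest w > 0 with A_w > 0 = 1.
Sanity: Σ A_w = 16 = 2^4 = 16 ✓.
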